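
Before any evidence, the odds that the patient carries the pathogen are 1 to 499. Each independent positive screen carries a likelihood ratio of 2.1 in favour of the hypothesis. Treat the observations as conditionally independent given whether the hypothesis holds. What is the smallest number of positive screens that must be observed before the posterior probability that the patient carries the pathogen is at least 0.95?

Prior odds = 1/499.
Likelihood ratio per positive screen = 2.1.
Target posterior odds = 0.95/0.05 = 19.
Need (1/499) × 2.1ⁿ ≥ 19, i.e. 2.1ⁿ ≥ 9481.
2.1¹² ≈7355.83 falls short of 9481 but 2.1¹³ ≈15447.2 reaches it, so n = 13.

13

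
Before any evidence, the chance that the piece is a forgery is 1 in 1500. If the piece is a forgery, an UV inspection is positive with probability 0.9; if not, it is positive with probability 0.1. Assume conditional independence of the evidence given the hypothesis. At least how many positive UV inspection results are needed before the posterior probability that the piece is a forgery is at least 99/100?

Prior odds = (1/1500)/(1499/1500) = 1/1499.
Likelihood ratio of a positive = 0.9/0.1 = 9.
Target posterior odds = 0.99/0.01 = 99.
Require 9ⁿ ≥ 99 ÷ (1/1499) = 148401.
9⁵ = 59049 falls short of 148401 but 9⁶ = 531441 reaches it, so n = 6.

6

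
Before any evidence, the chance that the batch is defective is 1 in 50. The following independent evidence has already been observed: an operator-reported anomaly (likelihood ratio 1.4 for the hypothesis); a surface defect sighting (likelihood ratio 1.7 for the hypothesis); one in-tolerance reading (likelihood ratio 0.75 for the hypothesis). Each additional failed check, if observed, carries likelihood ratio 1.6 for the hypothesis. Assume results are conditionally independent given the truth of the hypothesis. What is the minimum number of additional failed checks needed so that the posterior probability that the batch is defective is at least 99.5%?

Prior odds = 0.02/0.98 = 1/49.
Combined Bayes factor of the evidence already in hand = 1.4 × 1.7 × 0.75 = 1.785.
Odds after that evidence = (1/49) × 1.785 = 51/1400.
Target odds = 0.995/0.005 = 199.
Need 1.6ⁿ ≥ 199 ÷ (51/1400) = 278600/51.
1.6¹⁸ ≈4722.37 falls short of 278600/51 but 1.6¹⁹ ≈7555.79 reaches it, so n = 19.

19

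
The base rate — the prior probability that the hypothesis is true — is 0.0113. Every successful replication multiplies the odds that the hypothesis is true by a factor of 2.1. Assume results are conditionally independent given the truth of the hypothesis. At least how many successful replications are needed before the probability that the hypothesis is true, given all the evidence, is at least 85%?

9

Prior odds: 0.0113 ÷ 0.9887 = 113/9887.
Likelihood ratio per successful replication = 2.1.
Target odds: 0.85 ÷ 0.15 = 17/3.
Need (113/9887) × 2.1ⁿ ≥ 17/3, i.e. 2.1ⁿ ≥ 168079/339.
2.1⁸ ≈378.229 falls short of 168079/339 but 2.1⁹ ≈794.28 reaches it, so n = 9.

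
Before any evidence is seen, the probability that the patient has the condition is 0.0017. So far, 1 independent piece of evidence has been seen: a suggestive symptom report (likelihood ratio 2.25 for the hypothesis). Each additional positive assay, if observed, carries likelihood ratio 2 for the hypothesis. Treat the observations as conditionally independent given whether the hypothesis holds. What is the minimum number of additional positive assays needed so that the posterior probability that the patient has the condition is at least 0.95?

Prior odds = 0.0017/0.9983 = 17/9983.
Bayes factor of the evidence already in hand = 2.25.
Odds after that evidence = (17/9983) × 2.25 = 153/39932.
Target odds = 0.95/0.05 = 19.
Need 2ⁿ ≥ 19 ÷ (153/39932) = 758708/153.
2¹² = 4096 falls short of 758708/153 but 2¹³ = 8192 reaches it, so n = 13.

13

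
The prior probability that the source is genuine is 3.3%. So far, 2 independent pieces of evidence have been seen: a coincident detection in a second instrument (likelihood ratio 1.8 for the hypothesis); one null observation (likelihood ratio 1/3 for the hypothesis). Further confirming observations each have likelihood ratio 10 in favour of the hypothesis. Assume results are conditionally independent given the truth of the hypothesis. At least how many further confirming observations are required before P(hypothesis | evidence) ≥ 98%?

Prior odds = 0.033/0.967 = 33/967.
Combined Bayes factor of the evidence already in hand = 1.8 × (1/3) = 0.6.
Odds after that evidence = (33/967) × 0.6 = 99/4835.
Target odds = 0.98/0.02 = 49.
Need 10ⁿ ≥ 49 ÷ (99/4835) = 236915/99.
10³ = 1000 falls short of 236915/99 but 10⁴ = 10000 reaches it, so n = 4.

4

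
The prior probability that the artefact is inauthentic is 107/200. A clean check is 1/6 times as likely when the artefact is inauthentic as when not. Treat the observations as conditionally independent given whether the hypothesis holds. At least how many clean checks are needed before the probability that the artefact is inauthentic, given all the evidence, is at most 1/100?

3

Prior odds = 0.535/0.465 = 107/93.
Likelihood ratio per clean check = 1/6.
Target posterior odds = 0.01/0.99 = 1/99.
Need (107/93) × (1/6)ⁿ ≤ 1/99, i.e. (1/6)ⁿ ≤ 31/3531.
(1/6)² = 1/36 is still above 31/3531 but (1/6)³ = 1/216 is at or below it, so n = 3.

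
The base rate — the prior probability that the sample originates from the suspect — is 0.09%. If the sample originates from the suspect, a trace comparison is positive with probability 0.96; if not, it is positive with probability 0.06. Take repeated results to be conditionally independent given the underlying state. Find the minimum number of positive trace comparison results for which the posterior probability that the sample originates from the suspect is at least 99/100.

Prior odds = 0.0009/0.9991 = 9/9991.
Likelihood ratio of a positive = 0.96/0.06 = 16.
Target posterior odds = 0.99/0.01 = 99.
Require 16ⁿ ≥ 99 ÷ (9/9991) = 109901.
16⁴ = 65536 falls short of 109901 but 16⁵ = 1048576 reaches it, so n = 5.

5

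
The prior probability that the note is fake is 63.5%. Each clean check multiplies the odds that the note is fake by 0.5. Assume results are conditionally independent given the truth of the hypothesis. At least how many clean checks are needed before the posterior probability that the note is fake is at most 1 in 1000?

Prior odds: 0.635 ÷ 0.365 = 127/73.
Likelihood ratio per clean check = 0.5.
Target odds: 0.001 ÷ 0.999 = 1/999.
Need (127/73) × 0.5ⁿ ≤ 1/999, i.e. 0.5ⁿ ≤ 73/126873.
0.5¹⁰ = 1/1024 is still above 73/126873 but 0.5¹¹ = 1/2048 is at or below it, so n = 11.

11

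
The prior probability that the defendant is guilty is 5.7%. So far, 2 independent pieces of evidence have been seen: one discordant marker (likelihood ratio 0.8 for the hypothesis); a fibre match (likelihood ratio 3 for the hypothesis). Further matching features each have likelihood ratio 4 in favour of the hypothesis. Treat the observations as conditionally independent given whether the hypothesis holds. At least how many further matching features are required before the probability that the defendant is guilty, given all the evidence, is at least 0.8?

Prior odds = 0.057/0.943 = 57/943.
Combined Bayes factor of the evidence already in hand = 0.8 × 3 = 2.4.
Odds after that evidence = (57/943) × 2.4 = 684/4715.
Target odds = 0.8/0.2 = 4.
Need 4ⁿ ≥ 4 ÷ (684/4715) = 4715/171.
4² = 16 falls short of 4715/171 but 4³ = 64 reaches it, so n = 3.

3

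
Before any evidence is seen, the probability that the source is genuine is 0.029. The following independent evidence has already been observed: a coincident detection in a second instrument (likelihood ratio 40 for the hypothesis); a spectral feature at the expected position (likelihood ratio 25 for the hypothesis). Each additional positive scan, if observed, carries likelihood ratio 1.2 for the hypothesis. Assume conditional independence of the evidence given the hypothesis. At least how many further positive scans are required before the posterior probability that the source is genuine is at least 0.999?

Prior odds = 0.029/0.971 = 29/971.
Combined Bayes factor of the evidence already in hand = 40 × 25 = 1000.
Odds after that evidence = (29/971) × 1000 = 29000/971.
Target odds = 0.999/0.001 = 999.
Need 1.2ⁿ ≥ 999 ÷ (29000/971) = 970029/29000.
1.2¹⁹ ≈31.948 falls short of 970029/29000 but 1.2²⁰ ≈38.3376 reaches it, so n = 20.

20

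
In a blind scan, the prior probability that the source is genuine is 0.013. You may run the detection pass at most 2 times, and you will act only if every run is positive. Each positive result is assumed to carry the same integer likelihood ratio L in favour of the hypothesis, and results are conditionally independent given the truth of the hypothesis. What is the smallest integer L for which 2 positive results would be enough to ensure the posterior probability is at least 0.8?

18

Prior odds = 0.013/0.987 = 13/987.
Target odds = 0.8/0.2 = 4.
Need L² ≥ 4 ÷ (13/987) = 3948/13.
17² = 289 < 3948/13 ≤ 324 = 18², so L = 18.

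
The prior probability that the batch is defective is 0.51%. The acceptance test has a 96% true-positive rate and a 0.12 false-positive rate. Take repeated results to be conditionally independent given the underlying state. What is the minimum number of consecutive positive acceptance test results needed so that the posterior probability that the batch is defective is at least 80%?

4

Prior odds = 0.0051/0.9949 = 51/9949.
Likelihood ratio of a positive result = 0.96/0.12 = 8.
Target posterior odds = 0.8/0.2 = 4.
Need (51/9949) × 8ⁿ ≥ 4, i.e. 8ⁿ ≥ 39796/51.
8³ = 512 falls short of 39796/51 but 8⁴ = 4096 reaches it, so n = 4.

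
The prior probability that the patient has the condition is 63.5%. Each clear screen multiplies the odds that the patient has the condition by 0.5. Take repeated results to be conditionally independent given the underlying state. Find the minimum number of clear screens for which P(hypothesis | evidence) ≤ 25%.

Prior odds = 0.635/0.365 = 127/73.
Likelihood ratio per clear screen = 0.5.
Target posterior odds = 0.25/0.75 = 1/3.
Need (127/73) × 0.5ⁿ ≤ 1/3, i.e. 0.5ⁿ ≤ 73/381.
0.5² = 0.25 is still above 73/381 but 0.5³ = 0.125 is at or below it, so n = 3.

3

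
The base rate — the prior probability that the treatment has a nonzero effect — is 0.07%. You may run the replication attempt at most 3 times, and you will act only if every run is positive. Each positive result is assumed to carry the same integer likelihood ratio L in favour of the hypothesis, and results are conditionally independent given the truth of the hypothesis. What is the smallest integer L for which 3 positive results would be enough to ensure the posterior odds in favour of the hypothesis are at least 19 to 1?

31

Prior odds = 0.0007/0.9993 = 7/9993.
Target odds = 19.
Need L³ ≥ 19 ÷ (7/9993) = 189867/7.
30³ = 27000 < 189867/7 ≤ 29791 = 31³, so L = 31.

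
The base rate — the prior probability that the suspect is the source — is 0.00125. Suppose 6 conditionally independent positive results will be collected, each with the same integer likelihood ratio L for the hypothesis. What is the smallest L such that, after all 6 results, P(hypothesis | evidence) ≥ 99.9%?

10

Prior odds = 0.00125/0.99875 = 1/799.
Target odds = 0.999/0.001 = 999.
Need L⁶ ≥ 999 ÷ (1/799) = 798201.
9⁶ = 531441 < 798201 ≤ 1000000 = 10⁶, so L = 10.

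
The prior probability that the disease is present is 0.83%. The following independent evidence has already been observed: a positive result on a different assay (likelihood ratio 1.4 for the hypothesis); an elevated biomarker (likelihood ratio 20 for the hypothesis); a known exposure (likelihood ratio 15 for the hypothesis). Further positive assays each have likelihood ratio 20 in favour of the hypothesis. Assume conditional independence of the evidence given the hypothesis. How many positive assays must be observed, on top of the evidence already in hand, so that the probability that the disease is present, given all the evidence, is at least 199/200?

Prior odds = 0.0083/0.9917 = 83/9917.
Combined Bayes factor of the evidence already in hand = 1.4 × 20 × 15 = 420.
Odds after that evidence = (83/9917) × 420 = 34860/9917.
Target odds = 0.995/0.005 = 199.
Need 20ⁿ ≥ 199 ÷ (34860/9917) = 1973483/34860.
20¹ = 20 falls short of 1973483/34860 but 20² = 400 reaches it, so n = 2.

2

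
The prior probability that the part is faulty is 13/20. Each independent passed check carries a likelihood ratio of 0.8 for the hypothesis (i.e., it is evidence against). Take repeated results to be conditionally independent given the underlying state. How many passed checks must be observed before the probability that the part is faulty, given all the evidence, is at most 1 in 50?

21

Prior odds: 0.65 ÷ 0.35 = 13/7.
Likelihood ratio per passed check = 0.8.
Target odds: 0.02 ÷ 0.98 = 1/49.
Need (13/7) × 0.8ⁿ ≤ 1/49, i.e. 0.8ⁿ ≤ 1/91.
0.8²⁰ ≈0.0115292 is still above 1/91 but 0.8²¹ ≈0.00922337 is at or below it, so n = 21.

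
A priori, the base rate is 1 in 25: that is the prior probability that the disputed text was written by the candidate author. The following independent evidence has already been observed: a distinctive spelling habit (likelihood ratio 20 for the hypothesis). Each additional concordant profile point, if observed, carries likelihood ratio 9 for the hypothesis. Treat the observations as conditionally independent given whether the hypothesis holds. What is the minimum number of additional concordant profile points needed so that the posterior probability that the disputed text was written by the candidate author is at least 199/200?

3

Prior odds = 0.04/0.96 = 1/24.
Bayes factor of the evidence already in hand = 20.
Odds after that evidence = (1/24) × 20 = 5/6.
Target odds = 0.995/0.005 = 199.
Need 9ⁿ ≥ 199 ÷ (5/6) = 238.8.
9² = 81 falls short of 238.8 but 9³ = 729 reaches it, so n = 3.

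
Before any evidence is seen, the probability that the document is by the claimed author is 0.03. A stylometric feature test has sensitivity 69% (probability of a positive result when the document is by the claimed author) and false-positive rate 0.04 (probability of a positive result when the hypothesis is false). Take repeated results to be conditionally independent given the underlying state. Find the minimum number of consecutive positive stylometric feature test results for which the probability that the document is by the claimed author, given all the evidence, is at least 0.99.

Prior odds = 0.03/0.97 = 3/97.
Likelihood ratio of a positive result = 0.69/0.04 = 17.25.
Target posterior odds = 0.99/0.01 = 99.
Need (3/97) × 17.25ⁿ ≥ 99, i.e. 17.25ⁿ ≥ 3201.
17.25² = 297.5625 falls short of 3201 but 17.25³ = 5132.953125 reaches it, so n = 3.

3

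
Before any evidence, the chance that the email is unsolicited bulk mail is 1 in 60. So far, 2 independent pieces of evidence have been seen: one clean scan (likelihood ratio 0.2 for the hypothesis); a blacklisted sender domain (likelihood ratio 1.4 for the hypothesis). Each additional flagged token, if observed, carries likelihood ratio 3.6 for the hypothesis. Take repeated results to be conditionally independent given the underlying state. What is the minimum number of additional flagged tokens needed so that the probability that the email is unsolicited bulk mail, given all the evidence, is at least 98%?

Prior odds = (1/60)/(59/60) = 1/59.
Combined Bayes factor of the evidence already in hand = 0.2 × 1.4 = 0.28.
Odds after that evidence = (1/59) × 0.28 = 7/1475.
Target odds = 0.98/0.02 = 49.
Need 3.6ⁿ ≥ 49 ÷ (7/1475) = 10325.
3.6⁷ = 612220032/78125 falls short of 10325 but 3.6⁸ ≈28211.1 reaches it, so n = 8.

8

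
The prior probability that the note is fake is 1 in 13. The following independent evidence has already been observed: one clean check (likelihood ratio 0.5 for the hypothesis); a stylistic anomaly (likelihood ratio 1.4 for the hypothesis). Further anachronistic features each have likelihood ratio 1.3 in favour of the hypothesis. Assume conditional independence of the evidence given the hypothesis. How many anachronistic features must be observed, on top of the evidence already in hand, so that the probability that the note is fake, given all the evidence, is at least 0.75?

Prior odds = (1/13)/(12/13) = 1/12.
Combined Bayes factor of the evidence already in hand = 0.5 × 1.4 = 0.7.
Odds after that evidence = (1/12) × 0.7 = 7/120.
Target odds = 0.75/0.25 = 3.
Need 1.3ⁿ ≥ 3 ÷ (7/120) = 360/7.
1.3¹⁵ ≈51.1859 falls short of 360/7 but 1.3¹⁶ ≈66.5417 reaches it, so n = 16.

16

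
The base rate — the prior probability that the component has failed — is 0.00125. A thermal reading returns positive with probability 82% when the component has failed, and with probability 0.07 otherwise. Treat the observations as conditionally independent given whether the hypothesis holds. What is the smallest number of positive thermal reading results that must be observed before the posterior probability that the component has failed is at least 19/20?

Prior odds = 0.00125/0.99875 = 1/799.
Likelihood ratio of a positive result = 0.82/0.07 = 82/7.
Target odds: 0.95 ÷ 0.05 = 19.
Require (82/7)ⁿ ≥ 19 ÷ (1/799) = 15181.
(82/7)³ = 551368/343 falls short of 15181 but (82/7)⁴ = 45212176/2401 reaches it, so n = 4.

4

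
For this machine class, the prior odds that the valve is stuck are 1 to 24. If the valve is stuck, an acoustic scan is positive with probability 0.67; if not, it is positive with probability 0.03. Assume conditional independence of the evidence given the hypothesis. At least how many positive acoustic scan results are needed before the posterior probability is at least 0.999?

4

Prior odds = 1/24.
Likelihood ratio of a positive = 0.67/0.03 = 67/3.
Target posterior odds = 0.999/0.001 = 999.
Need (1/24) × (67/3)ⁿ ≥ 999, i.e. (67/3)ⁿ ≥ 23976.
(67/3)³ = 300763/27 falls short of 23976 but (67/3)⁴ = 20151121/81 reaches it, so n = 4.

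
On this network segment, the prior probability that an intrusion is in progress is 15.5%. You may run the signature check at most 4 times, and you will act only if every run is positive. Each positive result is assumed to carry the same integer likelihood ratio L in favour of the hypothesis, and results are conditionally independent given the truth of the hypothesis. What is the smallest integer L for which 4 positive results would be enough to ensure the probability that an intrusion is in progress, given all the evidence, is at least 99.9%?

9

Prior odds = 0.155/0.845 = 31/169.
Target odds = 0.999/0.001 = 999.
Need L⁴ ≥ 999 ÷ (31/169) = 168831/31.
8⁴ = 4096 < 168831/31 ≤ 6561 = 9⁴, so L = 9.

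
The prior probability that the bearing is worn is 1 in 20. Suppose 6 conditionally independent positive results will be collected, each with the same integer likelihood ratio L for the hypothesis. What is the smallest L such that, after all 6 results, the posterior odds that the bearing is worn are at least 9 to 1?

Prior odds = 0.05/0.95 = 1/19.
Target odds = 9.
Need L⁶ ≥ 9 ÷ (1/19) = 171.
2⁶ = 64 < 171 ≤ 729 = 3⁶, so L = 3.

3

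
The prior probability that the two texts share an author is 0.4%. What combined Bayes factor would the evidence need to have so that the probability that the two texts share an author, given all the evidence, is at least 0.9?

Prior odds = 0.004/0.996 = 1/249.
Target odds = 0.9/0.1 = 9.
Required Bayes factor = 9 ÷ (1/249) = 2241.

2241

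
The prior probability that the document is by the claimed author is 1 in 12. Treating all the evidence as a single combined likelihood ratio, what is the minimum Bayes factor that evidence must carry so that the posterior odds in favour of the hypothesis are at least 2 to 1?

22

Prior odds = (1/12)/(11/12) = 1/11.
Target odds = 2.
Required Bayes factor = 2 ÷ (1/11) = 22.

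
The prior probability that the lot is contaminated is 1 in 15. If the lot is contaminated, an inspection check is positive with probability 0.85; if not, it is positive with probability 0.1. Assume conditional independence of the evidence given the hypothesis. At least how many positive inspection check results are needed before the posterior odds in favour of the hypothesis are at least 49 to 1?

4

Prior odds = (1/15)/(14/15) = 1/14.
Likelihood ratio of a positive = 0.85/0.1 = 8.5.
Target odds = 49.
Require 8.5ⁿ ≥ 49 ÷ (1/14) = 686.
8.5³ = 614.125 falls short of 686 but 8.5⁴ = 5220.0625 reaches it, so n = 4.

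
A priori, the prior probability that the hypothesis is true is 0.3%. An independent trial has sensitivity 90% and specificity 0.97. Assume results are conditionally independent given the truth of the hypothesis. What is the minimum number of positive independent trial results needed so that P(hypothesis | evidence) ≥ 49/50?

3

Prior odds: 0.003 ÷ 0.997 = 3/997.
False-positive rate = 1 − 0.97 = 0.03; likelihood ratio of a positive = 0.9/0.03 = 30.
Target odds: 0.98 ÷ 0.02 = 49.
Need (3/997) × 30ⁿ ≥ 49, i.e. 30ⁿ ≥ 48853/3.
30² = 900 falls short of 48853/3 but 30³ = 27000 reaches it, so n = 3.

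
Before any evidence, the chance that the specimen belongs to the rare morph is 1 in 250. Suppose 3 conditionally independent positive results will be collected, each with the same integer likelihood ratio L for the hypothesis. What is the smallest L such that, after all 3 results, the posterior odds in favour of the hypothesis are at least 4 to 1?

10

Prior odds = 0.004/0.996 = 1/249.
Target odds = 4.
Need L³ ≥ 4 ÷ (1/249) = 996.
9³ = 729 < 996 ≤ 1000 = 10³, so L = 10.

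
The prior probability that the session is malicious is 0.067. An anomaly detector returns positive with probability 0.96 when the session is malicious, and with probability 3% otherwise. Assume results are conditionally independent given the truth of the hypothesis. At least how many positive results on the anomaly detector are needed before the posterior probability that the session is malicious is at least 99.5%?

3

Prior odds = 0.067/0.933 = 67/933.
Likelihood ratio of a positive result = 0.96/0.03 = 32.
Target posterior odds = 0.995/0.005 = 199.
Need (67/933) × 32ⁿ ≥ 199, i.e. 32ⁿ ≥ 185667/67.
32² = 1024 falls short of 185667/67 but 32³ = 32768 reaches it, so n = 3.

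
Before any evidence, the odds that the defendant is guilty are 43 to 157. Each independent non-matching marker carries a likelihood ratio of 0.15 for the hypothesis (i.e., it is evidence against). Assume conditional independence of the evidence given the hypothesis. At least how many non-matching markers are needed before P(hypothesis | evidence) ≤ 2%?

Prior odds = 43/157.
Likelihood ratio per non-matching marker = 0.15.
Target odds: 0.02 ÷ 0.98 = 1/49.
Need (43/157) × 0.15ⁿ ≤ 1/49, i.e. 0.15ⁿ ≤ 157/2107.
0.15¹ = 0.15 is still above 157/2107 but 0.15² = 0.0225 is at or below it, so n = 2.

2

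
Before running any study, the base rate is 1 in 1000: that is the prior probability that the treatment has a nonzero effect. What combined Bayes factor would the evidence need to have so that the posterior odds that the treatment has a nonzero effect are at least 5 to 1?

4995

Prior odds = 0.001/0.999 = 1/999.
Target odds = 5.
Required Bayes factor = 5 ÷ (1/999) = 4995.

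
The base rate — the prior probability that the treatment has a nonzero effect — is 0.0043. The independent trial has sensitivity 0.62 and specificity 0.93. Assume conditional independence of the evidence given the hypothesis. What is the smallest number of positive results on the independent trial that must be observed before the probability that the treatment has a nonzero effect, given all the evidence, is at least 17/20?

Prior odds = 0.0043/0.9957 = 43/9957.
False-positive rate = 1 − 0.93 = 0.07; likelihood ratio of a positive = 0.62/0.07 = 62/7.
Target posterior odds = 0.85/0.15 = 17/3.
Require (62/7)ⁿ ≥ 17/3 ÷ (43/9957) = 56423/43.
(62/7)³ = 238328/343 falls short of 56423/43 but (62/7)⁴ = 14776336/2401 reaches it, so n = 4.

4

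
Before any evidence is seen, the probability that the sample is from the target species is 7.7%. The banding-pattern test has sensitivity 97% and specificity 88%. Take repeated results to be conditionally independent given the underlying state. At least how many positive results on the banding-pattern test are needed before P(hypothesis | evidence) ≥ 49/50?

Prior odds = 0.077/0.923 = 77/923.
False-positive rate = 1 − 0.88 = 0.12; likelihood ratio of a positive = 0.97/0.12 = 97/12.
Target posterior odds = 0.98/0.02 = 49.
Need (77/923) × (97/12)ⁿ ≥ 49, i.e. (97/12)ⁿ ≥ 6461/11.
(97/12)³ = 912673/1728 falls short of 6461/11 but (97/12)⁴ = 88529281/20736 reaches it, so n = 4.

4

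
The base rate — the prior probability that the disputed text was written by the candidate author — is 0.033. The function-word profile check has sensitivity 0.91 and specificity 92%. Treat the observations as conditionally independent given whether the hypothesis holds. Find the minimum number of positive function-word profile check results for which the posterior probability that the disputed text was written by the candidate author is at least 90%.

Prior odds: 0.033 ÷ 0.967 = 33/967.
False-positive rate = 1 − 0.92 = 0.08; likelihood ratio of a positive = 0.91/0.08 = 11.375.
Target odds: 0.9 ÷ 0.1 = 9.
Need (33/967) × 11.375ⁿ ≥ 9, i.e. 11.375ⁿ ≥ 2901/11.
11.375² = 129.390625 falls short of 2901/11 but 11.375³ = 753571/512 reaches it, so n = 3.

3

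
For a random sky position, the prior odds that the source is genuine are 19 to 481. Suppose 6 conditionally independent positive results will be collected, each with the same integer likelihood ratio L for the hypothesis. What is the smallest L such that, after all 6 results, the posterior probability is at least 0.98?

Prior odds = 19/481.
Target odds = 0.98/0.02 = 49.
Need L⁶ ≥ 49 ÷ (19/481) = 23569/19.
3⁶ = 729 < 23569/19 ≤ 4096 = 4⁶, so L = 4.

4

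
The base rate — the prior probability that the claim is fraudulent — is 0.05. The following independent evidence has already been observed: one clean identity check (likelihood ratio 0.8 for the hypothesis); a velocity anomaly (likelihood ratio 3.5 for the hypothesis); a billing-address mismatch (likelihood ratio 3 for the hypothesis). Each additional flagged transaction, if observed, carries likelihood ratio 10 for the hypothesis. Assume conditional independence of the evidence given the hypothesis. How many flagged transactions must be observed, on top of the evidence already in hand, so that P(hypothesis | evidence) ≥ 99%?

3

Prior odds = 0.05/0.95 = 1/19.
Combined Bayes factor of the evidence already in hand = 0.8 × 3.5 × 3 = 8.4.
Odds after that evidence = (1/19) × 8.4 = 42/95.
Target odds = 0.99/0.01 = 99.
Need 10ⁿ ≥ 99 ÷ (42/95) = 3135/14.
10² = 100 falls short of 3135/14 but 10³ = 1000 reaches it, so n = 3.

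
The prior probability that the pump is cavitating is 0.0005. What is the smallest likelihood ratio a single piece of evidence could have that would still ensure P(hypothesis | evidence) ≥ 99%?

197901

Prior odds = 0.0005/0.9995 = 1/1999.
Target odds = 0.99/0.01 = 99.
Required Bayes factor = 99 ÷ (1/1999) = 197901.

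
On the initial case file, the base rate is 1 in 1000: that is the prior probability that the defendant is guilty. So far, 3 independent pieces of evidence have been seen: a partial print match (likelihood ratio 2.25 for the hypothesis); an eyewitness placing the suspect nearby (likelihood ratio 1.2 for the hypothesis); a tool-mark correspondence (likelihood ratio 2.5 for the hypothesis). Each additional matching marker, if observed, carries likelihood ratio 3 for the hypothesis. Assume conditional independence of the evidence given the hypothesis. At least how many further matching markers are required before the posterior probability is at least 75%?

6

Prior odds = 0.001/0.999 = 1/999.
Combined Bayes factor of the evidence already in hand = 2.25 × 1.2 × 2.5 = 6.75.
Odds after that evidence = (1/999) × 6.75 = 1/148.
Target odds = 0.75/0.25 = 3.
Need 3ⁿ ≥ 3 ÷ (1/148) = 444.
3⁵ = 243 falls short of 444 but 3⁶ = 729 reaches it, so n = 6.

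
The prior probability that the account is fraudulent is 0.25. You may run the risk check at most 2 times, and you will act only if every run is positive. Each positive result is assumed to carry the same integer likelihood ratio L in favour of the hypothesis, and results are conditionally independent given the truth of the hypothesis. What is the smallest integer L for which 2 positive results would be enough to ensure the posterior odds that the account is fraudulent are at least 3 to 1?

3

Prior odds = 0.25/0.75 = 1/3.
Target odds = 3.
Need L² ≥ 3 ÷ (1/3) = 9.
2² = 4 < 9 ≤ 9 = 3², so L = 3.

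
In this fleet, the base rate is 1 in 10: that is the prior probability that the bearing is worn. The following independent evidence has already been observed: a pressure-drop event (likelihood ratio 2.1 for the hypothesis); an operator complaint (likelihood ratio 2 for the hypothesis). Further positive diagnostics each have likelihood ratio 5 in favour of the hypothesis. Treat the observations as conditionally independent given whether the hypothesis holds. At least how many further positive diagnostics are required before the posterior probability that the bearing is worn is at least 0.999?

Prior odds = 0.1/0.9 = 1/9.
Combined Bayes factor of the evidence already in hand = 2.1 × 2 = 4.2.
Odds after that evidence = (1/9) × 4.2 = 7/15.
Target odds = 0.999/0.001 = 999.
Need 5ⁿ ≥ 999 ÷ (7/15) = 14985/7.
5⁴ = 625 falls short of 14985/7 but 5⁵ = 3125 reaches it, so n = 5.

5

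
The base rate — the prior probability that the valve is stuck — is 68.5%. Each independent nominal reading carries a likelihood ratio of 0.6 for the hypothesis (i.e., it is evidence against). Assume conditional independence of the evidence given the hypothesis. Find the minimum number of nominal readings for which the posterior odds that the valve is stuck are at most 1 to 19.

Prior odds = 0.685/0.315 = 137/63.
Likelihood ratio per nominal reading = 0.6.
Target odds = 1/19.
Need (137/63) × 0.6ⁿ ≤ 1/19, i.e. 0.6ⁿ ≤ 63/2603.
0.6⁷ = 2187/78125 is still above 63/2603 but 0.6⁸ = 6561/390625 is at or below it, so n = 8.

8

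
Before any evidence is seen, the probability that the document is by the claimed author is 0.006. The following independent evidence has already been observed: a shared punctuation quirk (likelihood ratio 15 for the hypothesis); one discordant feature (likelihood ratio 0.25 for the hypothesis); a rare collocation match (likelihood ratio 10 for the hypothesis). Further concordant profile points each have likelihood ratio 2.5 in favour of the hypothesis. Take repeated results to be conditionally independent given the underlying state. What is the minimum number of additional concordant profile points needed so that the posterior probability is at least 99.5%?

Prior odds = 0.006/0.994 = 3/497.
Combined Bayes factor of the evidence already in hand = 15 × 0.25 × 10 = 37.5.
Odds after that evidence = (3/497) × 37.5 = 225/994.
Target odds = 0.995/0.005 = 199.
Need 2.5ⁿ ≥ 199 ÷ (225/994) = 197806/225.
2.5⁷ = 610.3515625 falls short of 197806/225 but 2.5⁸ = 390625/256 reaches it, so n = 8.

8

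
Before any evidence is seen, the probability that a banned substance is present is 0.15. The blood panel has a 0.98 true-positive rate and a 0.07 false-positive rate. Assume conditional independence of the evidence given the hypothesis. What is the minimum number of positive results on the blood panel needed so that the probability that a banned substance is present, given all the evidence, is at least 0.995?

Prior odds = 0.15/0.85 = 3/17.
Likelihood ratio of a positive result = 0.98/0.07 = 14.
Target odds: 0.995 ÷ 0.005 = 199.
Require 14ⁿ ≥ 199 ÷ (3/17) = 3383/3.
14² = 196 falls short of 3383/3 but 14³ = 2744 reaches it, so n = 3.

3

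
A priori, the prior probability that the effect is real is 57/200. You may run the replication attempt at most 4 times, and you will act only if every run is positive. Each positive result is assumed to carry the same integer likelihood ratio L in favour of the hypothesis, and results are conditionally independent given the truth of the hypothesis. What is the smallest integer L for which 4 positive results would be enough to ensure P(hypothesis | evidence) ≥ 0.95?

3

Prior odds = 0.285/0.715 = 57/143.
Target odds = 0.95/0.05 = 19.
Need L⁴ ≥ 19 ÷ (57/143) = 143/3.
2⁴ = 16 < 143/3 ≤ 81 = 3⁴, so L = 3.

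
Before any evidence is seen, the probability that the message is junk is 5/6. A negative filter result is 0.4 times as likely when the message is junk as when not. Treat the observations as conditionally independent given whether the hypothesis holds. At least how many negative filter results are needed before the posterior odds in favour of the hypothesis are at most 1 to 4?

Prior odds: (5/6) ÷ (1/6) = 5.
Likelihood ratio per negative filter result = 0.4.
Target odds = 0.25.
Require 0.4ⁿ ≤ 0.25 ÷ 5 = 0.05.
0.4³ = 0.064 is still above 0.05 but 0.4⁴ = 0.0256 is at or below it, so n = 4.

4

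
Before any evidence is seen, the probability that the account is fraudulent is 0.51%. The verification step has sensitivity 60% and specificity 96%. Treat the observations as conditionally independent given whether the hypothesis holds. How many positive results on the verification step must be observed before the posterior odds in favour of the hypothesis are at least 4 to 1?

Prior odds = 0.0051/0.9949 = 51/9949.
False-positive rate = 1 − 0.96 = 0.04; likelihood ratio of a positive = 0.6/0.04 = 15.
Target odds = 4.
Need (51/9949) × 15ⁿ ≥ 4, i.e. 15ⁿ ≥ 39796/51.
15² = 225 falls short of 39796/51 but 15³ = 3375 reaches it, so n = 3.

3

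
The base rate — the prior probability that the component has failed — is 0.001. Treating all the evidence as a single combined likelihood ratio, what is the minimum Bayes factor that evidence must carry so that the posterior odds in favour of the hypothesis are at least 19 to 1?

Prior odds = 0.001/0.999 = 1/999.
Target odds = 19.
Required Bayes factor = 19 ÷ (1/999) = 18981.

18981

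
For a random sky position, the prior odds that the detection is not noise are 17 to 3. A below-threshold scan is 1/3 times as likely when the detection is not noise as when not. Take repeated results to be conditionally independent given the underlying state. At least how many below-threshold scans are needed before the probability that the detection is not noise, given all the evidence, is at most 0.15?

Prior odds = 17/3.
Likelihood ratio per below-threshold scan = 1/3.
Target odds: 0.15 ÷ 0.85 = 3/17.
Need (17/3) × (1/3)ⁿ ≤ 3/17, i.e. (1/3)ⁿ ≤ 9/289.
(1/3)³ = 1/27 is still above 9/289 but (1/3)⁴ = 1/81 is at or below it, so n = 4.

4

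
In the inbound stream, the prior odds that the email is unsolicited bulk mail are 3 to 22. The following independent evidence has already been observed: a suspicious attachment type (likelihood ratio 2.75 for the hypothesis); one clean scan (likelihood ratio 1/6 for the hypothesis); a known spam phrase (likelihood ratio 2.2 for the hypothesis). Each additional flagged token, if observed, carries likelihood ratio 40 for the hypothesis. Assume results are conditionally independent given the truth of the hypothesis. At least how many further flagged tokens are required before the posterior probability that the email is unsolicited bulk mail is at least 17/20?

Prior odds = 3/22.
Combined Bayes factor of the evidence already in hand = 2.75 × (1/6) × 2.2 = 121/120.
Odds after that evidence = (3/22) × 121/120 = 0.1375.
Target odds = 0.85/0.15 = 17/3.
Need 40ⁿ ≥ 17/3 ÷ 0.1375 = 1360/33.
40¹ = 40 falls short of 1360/33 but 40² = 1600 reaches it, so n = 2.

2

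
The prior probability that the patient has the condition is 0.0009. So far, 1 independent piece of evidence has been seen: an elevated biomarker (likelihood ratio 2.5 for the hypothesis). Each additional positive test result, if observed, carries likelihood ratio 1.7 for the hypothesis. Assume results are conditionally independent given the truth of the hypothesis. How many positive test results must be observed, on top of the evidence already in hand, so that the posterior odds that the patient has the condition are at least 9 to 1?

Prior odds = 0.0009/0.9991 = 9/9991.
Bayes factor of the evidence already in hand = 2.5.
Odds after that evidence = (9/9991) × 2.5 = 45/19982.
Target odds = 9.
Need 1.7ⁿ ≥ 9 ÷ (45/19982) = 3996.4.
1.7¹⁵ ≈2862.42 falls short of 3996.4 but 1.7¹⁶ ≈4866.12 reaches it, so n = 16.

16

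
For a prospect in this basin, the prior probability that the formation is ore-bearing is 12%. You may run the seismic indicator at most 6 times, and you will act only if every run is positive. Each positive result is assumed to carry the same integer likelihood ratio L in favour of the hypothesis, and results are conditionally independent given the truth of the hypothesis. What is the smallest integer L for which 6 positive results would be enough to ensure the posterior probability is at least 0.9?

3

Prior odds = 0.12/0.88 = 3/22.
Target odds = 0.9/0.1 = 9.
Need L⁶ ≥ 9 ÷ (3/22) = 66.
2⁶ = 64 < 66 ≤ 729 = 3⁶, so L = 3.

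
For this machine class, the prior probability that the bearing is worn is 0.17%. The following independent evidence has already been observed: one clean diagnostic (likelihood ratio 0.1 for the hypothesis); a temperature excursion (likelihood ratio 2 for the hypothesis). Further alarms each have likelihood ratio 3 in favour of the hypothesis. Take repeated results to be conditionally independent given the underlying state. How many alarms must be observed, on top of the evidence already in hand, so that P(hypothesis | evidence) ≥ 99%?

12

Prior odds = 0.0017/0.9983 = 17/9983.
Combined Bayes factor of the evidence already in hand = 0.1 × 2 = 0.2.
Odds after that evidence = (17/9983) × 0.2 = 17/49915.
Target odds = 0.99/0.01 = 99.
Need 3ⁿ ≥ 99 ÷ (17/49915) = 4941585/17.
3¹¹ = 177147 falls short of 4941585/17 but 3¹² = 531441 reaches it, so n = 12.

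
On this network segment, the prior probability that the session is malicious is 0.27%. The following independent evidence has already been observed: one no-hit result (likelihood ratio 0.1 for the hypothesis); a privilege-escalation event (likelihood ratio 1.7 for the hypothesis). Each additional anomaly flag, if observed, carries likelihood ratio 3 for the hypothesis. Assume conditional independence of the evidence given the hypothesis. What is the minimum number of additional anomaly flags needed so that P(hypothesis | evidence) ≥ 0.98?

11

Prior odds = 0.0027/0.9973 = 27/9973.
Combined Bayes factor of the evidence already in hand = 0.1 × 1.7 = 0.17.
Odds after that evidence = (27/9973) × 0.17 = 459/997300.
Target odds = 0.98/0.02 = 49.
Need 3ⁿ ≥ 49 ÷ (459/997300) = 48867700/459.
3¹⁰ = 59049 falls short of 48867700/459 but 3¹¹ = 177147 reaches it, so n = 11.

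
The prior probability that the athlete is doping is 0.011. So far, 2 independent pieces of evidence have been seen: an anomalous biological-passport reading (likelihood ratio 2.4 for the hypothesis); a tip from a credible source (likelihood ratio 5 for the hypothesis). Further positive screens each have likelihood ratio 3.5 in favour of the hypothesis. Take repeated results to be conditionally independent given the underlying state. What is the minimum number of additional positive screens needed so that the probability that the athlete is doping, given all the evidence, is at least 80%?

Prior odds = 0.011/0.989 = 11/989.
Combined Bayes factor of the evidence already in hand = 2.4 × 5 = 12.
Odds after that evidence = (11/989) × 12 = 132/989.
Target odds = 0.8/0.2 = 4.
Need 3.5ⁿ ≥ 4 ÷ (132/989) = 989/33.
3.5² = 12.25 falls short of 989/33 but 3.5³ = 42.875 reaches it, so n = 3.

3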